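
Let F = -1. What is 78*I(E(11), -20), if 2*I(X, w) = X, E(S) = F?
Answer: -39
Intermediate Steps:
E(S) = -1
I(X, w) = X/2
78*I(E(11), -20) = 78*((1/2)*(-1)) = 78*(-1/2) = -39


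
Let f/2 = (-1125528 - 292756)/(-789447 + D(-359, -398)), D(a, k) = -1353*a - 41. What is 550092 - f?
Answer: 167093659444/303761 ≈ 5.5008e+5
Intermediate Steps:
D(a, k) = -41 - 1353*a
f = 2836568/303761 (f = 2*((-1125528 - 292756)/(-789447 + (-41 - 1353*(-359)))) = 2*(-1418284/(-789447 + (-41 + 485727))) = 2*(-1418284/(-789447 + 485686)) = 2*(-1418284/(-303761)) = 2*(-1418284*(-1/303761)) = 2*(1418284/303761) = 2836568/303761 ≈ 9.3382)
550092 - f = 550092 - 1*2836568/303761 = 550092 - 2836568/303761 = 167093659444/303761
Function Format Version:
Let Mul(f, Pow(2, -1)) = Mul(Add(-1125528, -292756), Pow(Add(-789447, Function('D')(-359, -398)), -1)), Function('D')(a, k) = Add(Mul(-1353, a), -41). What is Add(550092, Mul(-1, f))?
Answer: Rational(167093659444, 303761) ≈ 5.5008e+5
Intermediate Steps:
Function('D')(a, k) = Add(-41, Mul(-1353, a))
f = Rational(2836568, 303761) (f = Mul(2, Mul(Add(-1125528, -292756), Pow(Add(-789447, Add(-41, Mul(-1353, -359))), -1))) = Mul(2, Mul(-1418284, Pow(Add(-789447, Add(-41, 485727)), -1))) = Mul(2, Mul(-1418284, Pow(Add(-789447, 485686), -1))) = Mul(2, Mul(-1418284, Pow(-303761, -1))) = Mul(2, Mul(-1418284, Rational(-1, 303761))) = Mul(2, Rational(1418284, 303761)) = Rational(2836568, 303761) ≈ 9.3382)
Add(550092, Mul(-1, f)) = Add(550092, Mul(-1, Rational(2836568, 303761))) = Add(550092, Rational(-2836568, 303761)) = Rational(167093659444, 303761)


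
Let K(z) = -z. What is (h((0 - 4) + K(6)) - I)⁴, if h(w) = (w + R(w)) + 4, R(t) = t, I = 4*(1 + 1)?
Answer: 331776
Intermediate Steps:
I = 8 (I = 4*2 = 8)
h(w) = 4 + 2*w (h(w) = (w + w) + 4 = 2*w + 4 = 4 + 2*w)
(h((0 - 4) + K(6)) - I)⁴ = ((4 + 2*((0 - 4) - 1*6)) - 1*8)⁴ = ((4 + 2*(-4 - 6)) - 8)⁴ = ((4 + 2*(-10)) - 8)⁴ = ((4 - 20) - 8)⁴ = (-16 - 8)⁴ = (-24)⁴ = 331776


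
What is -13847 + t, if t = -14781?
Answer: -28628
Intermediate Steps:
-13847 + t = -13847 - 14781 = -28628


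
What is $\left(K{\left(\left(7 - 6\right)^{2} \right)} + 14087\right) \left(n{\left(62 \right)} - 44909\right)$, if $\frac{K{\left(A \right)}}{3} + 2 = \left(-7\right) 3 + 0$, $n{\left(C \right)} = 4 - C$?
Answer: $-630347406$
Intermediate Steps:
$K{\left(A \right)} = -69$ ($K{\left(A \right)} = -6 + 3 \left(\left(-7\right) 3 + 0\right) = -6 + 3 \left(-21 + 0\right) = -6 + 3 \left(-21\right) = -6 - 63 = -69$)
$\left(K{\left(\left(7 - 6\right)^{2} \right)} + 14087\right) \left(n{\left(62 \right)} - 44909\right) = \left(-69 + 14087\right) \left(\left(4 - 62\right) - 44909\right) = 14018 \left(\left(4 - 62\right) - 44909\right) = 14018 \left(-58 - 44909\right) = 14018 \left(-44967\right) = -630347406$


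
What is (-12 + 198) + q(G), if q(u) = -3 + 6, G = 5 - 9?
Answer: 189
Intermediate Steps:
G = -4
q(u) = 3
(-12 + 198) + q(G) = (-12 + 198) + 3 = 186 + 3 = 189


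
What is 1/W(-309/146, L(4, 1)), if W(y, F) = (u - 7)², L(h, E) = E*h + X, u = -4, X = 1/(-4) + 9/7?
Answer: 1/121 ≈ 0.0082645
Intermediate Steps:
X = 29/28 (X = 1*(-¼) + 9*(⅐) = -¼ + 9/7 = 29/28 ≈ 1.0357)
L(h, E) = 29/28 + E*h (L(h, E) = E*h + 29/28 = 29/28 + E*h)
W(y, F) = 121 (W(y, F) = (-4 - 7)² = (-11)² = 121)
1/W(-309/146, L(4, 1)) = 1/121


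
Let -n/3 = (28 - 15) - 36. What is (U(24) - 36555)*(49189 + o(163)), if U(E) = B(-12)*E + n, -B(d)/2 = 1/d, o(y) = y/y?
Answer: -1794549580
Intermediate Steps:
o(y) = 1
B(d) = -2/d
n = 69 (n = -3*((28 - 15) - 36) = -3*(13 - 36) = -3*(-23) = 69)
U(E) = 69 + E/6 (U(E) = (-2/(-12))*E + 69 = (-2*(-1/12))*E + 69 = E/6 + 69 = 69 + E/6)
(U(24) - 36555)*(49189 + o(163)) = ((69 + (1/6)*24) - 36555)*(49189 + 1) = ((69 + 4) - 36555)*49190 = (73 - 36555)*49190 = -36482*49190 = -1794549580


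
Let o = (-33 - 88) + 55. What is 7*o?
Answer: -462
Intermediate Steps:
o = -66 (o = -121 + 55 = -66)
7*o = 7*(-66) = -462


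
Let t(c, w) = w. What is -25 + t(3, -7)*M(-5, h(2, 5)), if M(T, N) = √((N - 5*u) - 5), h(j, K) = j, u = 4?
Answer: -25 - 7*I*√23 ≈ -25.0 - 33.571*I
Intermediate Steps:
M(T, N) = √(-25 + N) (M(T, N) = √((N - 5*4) - 5) = √((N - 20) - 5) = √((-20 + N) - 5) = √(-25 + N))
-25 + t(3, -7)*M(-5, h(2, 5)) = -25 - 7*√(-25 + 2) = -25 - 7*I*√23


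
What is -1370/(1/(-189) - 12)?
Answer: 258930/2269 ≈ 114.12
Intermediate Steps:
-1370/(1/(-189) - 12) = -1370/(-1/189 - 12) = -1370/(-2269/189) = -189/2269*(-1370) = 258930/2269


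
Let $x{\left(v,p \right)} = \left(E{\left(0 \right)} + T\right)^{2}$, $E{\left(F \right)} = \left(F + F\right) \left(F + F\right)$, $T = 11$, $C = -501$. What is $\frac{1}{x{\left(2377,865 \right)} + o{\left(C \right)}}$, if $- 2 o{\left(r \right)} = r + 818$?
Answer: $- \frac{2}{75} \approx -0.026667$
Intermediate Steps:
$o{\left(r \right)} = -409 - \frac{r}{2}$ ($o{\left(r \right)} = - \frac{r + 818}{2} = - \frac{818 + r}{2} = -409 - \frac{r}{2}$)
$E{\left(F \right)} = 4 F^{2}$ ($E{\left(F \right)} = 2 F 2 F = 4 F^{2}$)
$x{\left(v,p \right)} = 121$ ($x{\left(v,p \right)} = \left(4 \cdot 0^{2} + 11\right)^{2} = \left(4 \cdot 0 + 11\right)^{2} = \left(0 + 11\right)^{2} = 11^{2} = 121$)
$\frac{1}{x{\left(2377,865 \right)} + o{\left(C \right)}} = \frac{1}{121 - \frac{317}{2}} = \frac{1}{- \frac{75}{2}} = - \frac{2}{75}$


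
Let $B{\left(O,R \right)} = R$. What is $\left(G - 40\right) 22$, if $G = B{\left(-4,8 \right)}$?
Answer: $-704$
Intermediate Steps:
$G = 8$
$\left(G - 40\right) 22 = \left(8 - 40\right) 22 = \left(-32\right) 22 = -704$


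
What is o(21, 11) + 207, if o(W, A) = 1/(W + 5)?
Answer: 5383/26 ≈ 207.04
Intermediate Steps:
o(W, A) = 1/(5 + W)
o(21, 11) + 207 = 1/(5 + 21) + 207 = 1/26 + 207 = 5383/26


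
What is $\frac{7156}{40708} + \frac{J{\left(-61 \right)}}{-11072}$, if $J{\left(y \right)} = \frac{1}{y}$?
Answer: $\frac{1208286465}{6873464384} \approx 0.17579$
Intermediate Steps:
$\frac{7156}{40708} + \frac{J{\left(-61 \right)}}{-11072} = \frac{7156}{40708} + \frac{1}{\left(-61\right) \left(-11072\right)} = 7156 \cdot \frac{1}{40708} - - \frac{1}{675392} = \frac{1789}{10177} + \frac{1}{675392} = \frac{1208286465}{6873464384}$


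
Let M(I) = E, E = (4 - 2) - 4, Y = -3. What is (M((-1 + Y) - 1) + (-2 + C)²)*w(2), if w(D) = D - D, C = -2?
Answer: 0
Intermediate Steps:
w(D) = 0
E = -2 (E = 2 - 4 = -2)
M(I) = -2
(M((-1 + Y) - 1) + (-2 + C)²)*w(2) = (-2 + (-2 - 2)²)*0 = (-2 + (-4)²)*0 = (-2 + 16)*0 = 14*0 = 0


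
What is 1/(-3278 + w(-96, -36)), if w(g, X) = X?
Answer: -1/3314 ≈ -0.00030175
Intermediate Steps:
1/(-3278 + w(-96, -36)) = 1/(-3278 - 36) = 1/(-3314) = -1/3314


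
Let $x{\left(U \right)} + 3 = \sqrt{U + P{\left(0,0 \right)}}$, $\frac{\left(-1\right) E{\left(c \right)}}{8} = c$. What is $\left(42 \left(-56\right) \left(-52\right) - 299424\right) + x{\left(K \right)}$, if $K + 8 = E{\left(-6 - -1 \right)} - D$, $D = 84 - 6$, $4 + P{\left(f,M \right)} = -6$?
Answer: $-177123 + 2 i \sqrt{14} \approx -1.7712 \cdot 10^{5} + 7.4833 i$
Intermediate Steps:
$P{\left(f,M \right)} = -10$ ($P{\left(f,M \right)} = -4 - 6 = -10$)
$E{\left(c \right)} = - 8 c$
$D = 78$
$K = -46$ ($K = -8 - \left(78 + 8 \left(-6 - -1\right)\right) = -8 - \left(78 + 8 \left(-6 + 1\right)\right) = -8 - 38 = -46$)
$x{\left(U \right)} = -3 + \sqrt{-10 + U}$ ($x{\left(U \right)} = -3 + \sqrt{U - 10} = -3 + \sqrt{-10 + U}$)
$\left(42 \left(-56\right) \left(-52\right) - 299424\right) + x{\left(K \right)} = \left(42 \left(-56\right) \left(-52\right) - 299424\right) - \left(3 - \sqrt{-10 - 46}\right) = \left(\left(-2352\right) \left(-52\right) - 299424\right) - \left(3 - \sqrt{-56}\right) = \left(122304 - 299424\right) - \left(3 - 2 i \sqrt{14}\right) = -177120 - \left(3 - 2 i \sqrt{14}\right) = -177123 + 2 i \sqrt{14}$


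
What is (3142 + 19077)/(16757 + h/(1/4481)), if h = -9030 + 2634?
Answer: -22219/28643719 ≈ -0.00077570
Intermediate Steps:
h = -6396
(3142 + 19077)/(16757 + h/(1/4481)) = (3142 + 19077)/(16757 - 6396/(1/4481)) = 22219/(16757 - 6396/1/4481) = 22219/(16757 - 6396*4481) = 22219/(16757 - 28660476) = 22219/(-28643719) = 22219*(-1/28643719) = -22219/28643719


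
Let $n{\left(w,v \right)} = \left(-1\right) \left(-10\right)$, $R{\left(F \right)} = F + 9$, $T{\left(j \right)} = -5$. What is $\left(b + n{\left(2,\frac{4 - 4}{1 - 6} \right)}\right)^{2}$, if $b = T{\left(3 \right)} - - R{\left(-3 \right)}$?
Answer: $121$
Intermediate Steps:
$R{\left(F \right)} = 9 + F$
$n{\left(w,v \right)} = 10$
$b = 1$ ($b = -5 - - (9 - 3) = -5 - \left(-1\right) 6 = -5 - -6 = -5 + 6 = 1$)
$\left(b + n{\left(2,\frac{4 - 4}{1 - 6} \right)}\right)^{2} = \left(1 + 10\right)^{2} = 11^{2} = 121$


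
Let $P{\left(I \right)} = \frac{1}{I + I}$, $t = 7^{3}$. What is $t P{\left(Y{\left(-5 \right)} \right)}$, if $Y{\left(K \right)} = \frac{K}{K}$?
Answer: $\frac{343}{2} \approx 171.5$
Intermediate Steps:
$Y{\left(K \right)} = 1$
$t = 343$
$P{\left(I \right)} = \frac{1}{2 I}$
$t P{\left(Y{\left(-5 \right)} \right)} = 343 \frac{1}{2 \cdot 1} = 343 \cdot \frac{1}{2} \cdot 1 = 343 \cdot \frac{1}{2} = \frac{343}{2}$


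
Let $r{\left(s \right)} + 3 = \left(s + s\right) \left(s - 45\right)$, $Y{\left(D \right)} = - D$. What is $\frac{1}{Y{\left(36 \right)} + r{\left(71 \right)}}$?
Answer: $\frac{1}{3653} \approx 0.00027375$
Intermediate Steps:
$r{\left(s \right)} = -3 + 2 s \left(-45 + s\right)$ ($r{\left(s \right)} = -3 + \left(s + s\right) \left(s - 45\right) = -3 + 2 s \left(-45 + s\right)$)
$\frac{1}{Y{\left(36 \right)} + r{\left(71 \right)}} = \frac{1}{\left(-1\right) 36 - \left(6393 - 10082\right)} = \frac{1}{-36 - -3689} = \frac{1}{-36 + 3689} = \frac{1}{3653}$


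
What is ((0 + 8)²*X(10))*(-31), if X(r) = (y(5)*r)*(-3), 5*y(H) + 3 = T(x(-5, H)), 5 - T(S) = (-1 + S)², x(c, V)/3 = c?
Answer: -3023616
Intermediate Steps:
x(c, V) = 3*c
T(S) = 5 - (-1 + S)²
y(H) = -254/5 (y(H) = -⅗ + (5 - (-1 + 3*(-5))²)/5 = -⅗ + (5 - (-1 - 15)²)/5 = -⅗ + (5 - 1*(-16)²)/5 = -⅗ + (5 - 1*256)/5 = -⅗ + (5 - 256)/5 = -⅗ + (⅕)*(-251) = -⅗ - 251/5 = -254/5)
X(r) = 762*r/5 (X(r) = -254*r/5*(-3) = 762*r/5)
((0 + 8)²*X(10))*(-31) = ((0 + 8)²*((762/5)*10))*(-31) = (8²*1524)*(-31) = (64*1524)*(-31) = 97536*(-31) = -3023616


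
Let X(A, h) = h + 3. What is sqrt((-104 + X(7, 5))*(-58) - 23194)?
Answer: I*sqrt(17626) ≈ 132.76*I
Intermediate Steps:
X(A, h) = 3 + h
sqrt((-104 + X(7, 5))*(-58) - 23194) = sqrt((-104 + (3 + 5))*(-58) - 23194) = sqrt((-104 + 8)*(-58) - 23194) = sqrt(-96*(-58) - 23194) = sqrt(5568 - 23194) = sqrt(-17626) = I*sqrt(17626)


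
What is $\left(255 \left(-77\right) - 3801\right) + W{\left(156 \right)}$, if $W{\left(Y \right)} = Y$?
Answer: $-23280$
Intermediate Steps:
$\left(255 \left(-77\right) - 3801\right) + W{\left(156 \right)} = \left(255 \left(-77\right) - 3801\right) + 156 = \left(-19635 - 3801\right) + 156 = -23436 + 156 = -23280$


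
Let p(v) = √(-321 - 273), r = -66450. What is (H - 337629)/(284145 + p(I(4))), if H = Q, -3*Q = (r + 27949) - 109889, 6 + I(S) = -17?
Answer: -81880833355/80738381619 + 864497*I*√66/80738381619 ≈ -1.0142 + 8.6987e-5*I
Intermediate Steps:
I(S) = -23 (I(S) = -6 - 17 = -23)
p(v) = 3*I*√66 (p(v) = √(-594) = 3*I*√66)
Q = 148390/3 (Q = -((-66450 + 27949) - 109889)/3 = -(-38501 - 109889)/3 = -⅓*(-148390) = 148390/3 ≈ 49463.)
H = 148390/3 ≈ 49463.
(H - 337629)/(284145 + p(I(4))) = (148390/3 - 337629)/(284145 + 3*I*√66) = -864497/(3*(284145 + 3*I*√66))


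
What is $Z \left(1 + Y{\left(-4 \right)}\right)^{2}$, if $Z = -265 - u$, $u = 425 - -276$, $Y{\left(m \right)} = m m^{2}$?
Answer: $-3834054$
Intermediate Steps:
$Y{\left(m \right)} = m^{3}$
$u = 701$ ($u = 425 + 276 = 701$)
$Z = -966$ ($Z = -265 - 701 = -966$)
$Z \left(1 + Y{\left(-4 \right)}\right)^{2} = - 966 \left(1 + \left(-4\right)^{3}\right)^{2} = - 966 \left(1 - 64\right)^{2} = - 966 \left(-63\right)^{2} = \left(-966\right) 3969 = -3834054$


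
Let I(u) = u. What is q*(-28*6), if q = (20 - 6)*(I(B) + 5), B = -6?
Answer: 2352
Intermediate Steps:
q = -14 (q = (20 - 6)*(-6 + 5) = 14*(-1) = -14)
q*(-28*6) = -(-392)*6 = -14*(-168) = 2352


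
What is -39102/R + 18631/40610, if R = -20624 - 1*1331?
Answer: 2576743/1150442 ≈ 2.2398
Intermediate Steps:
R = -21955 (R = -20624 - 1331 = -21955)
-39102/R + 18631/40610 = -39102/(-21955) + 18631/40610 = -39102*(-1/21955) + 18631*(1/40610) = 39102/21955 + 601/1310 = 2576743/1150442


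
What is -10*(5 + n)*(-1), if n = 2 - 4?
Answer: 30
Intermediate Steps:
n = -2
-10*(5 + n)*(-1) = -10*(5 - 2)*(-1) = -10*3*(-1) = -30*(-1) = 30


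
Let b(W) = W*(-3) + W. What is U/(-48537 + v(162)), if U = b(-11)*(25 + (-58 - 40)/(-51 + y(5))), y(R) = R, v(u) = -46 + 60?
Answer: -13728/1116029 ≈ -0.012301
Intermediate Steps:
v(u) = 14
b(W) = -2*W (b(W) = -3*W + W = -2*W)
U = 13728/23 (U = (-2*(-11))*(25 + (-58 - 40)/(-51 + 5)) = 22*(25 - 98/(-46)) = 22*(25 - 98*(-1/46)) = 22*(25 + 49/23) = 22*(624/23) = 13728/23 ≈ 596.87)
U/(-48537 + v(162)) = 13728/(23*(-48537 + 14)) = (13728/23)/(-48523) = (13728/23)*(-1/48523) = -13728/1116029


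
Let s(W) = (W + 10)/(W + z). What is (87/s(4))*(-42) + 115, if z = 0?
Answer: -929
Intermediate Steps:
s(W) = (10 + W)/W (s(W) = (W + 10)/(W + 0) = (10 + W)/W)
(87/s(4))*(-42) + 115 = (87/(((10 + 4)/4)))*(-42) + 115 = (87/(((¼)*14)))*(-42) + 115 = (87/(7/2))*(-42) + 115 = (87*(2/7))*(-42) + 115 = (174/7)*(-42) + 115 = -1044 + 115 = -929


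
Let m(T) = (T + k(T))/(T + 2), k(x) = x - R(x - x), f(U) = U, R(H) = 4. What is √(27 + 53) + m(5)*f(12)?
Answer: 72/7 + 4*√5 ≈ 19.230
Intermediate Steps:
k(x) = -4 + x (k(x) = x - 1*4 = x - 4 = -4 + x)
m(T) = (-4 + 2*T)/(2 + T) (m(T) = (T + (-4 + T))/(T + 2) = (-4 + 2*T)/(2 + T))
√(27 + 53) + m(5)*f(12) = √(27 + 53) + (2*(-2 + 5)/(2 + 5))*12 = √80 + (2*3/7)*12 = 4*√5 + (2*(⅐)*3)*12 = 4*√5 + (6/7)*12 = 4*√5 + 72/7 = 72/7 + 4*√5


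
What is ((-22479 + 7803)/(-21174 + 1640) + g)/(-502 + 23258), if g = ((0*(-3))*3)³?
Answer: 3669/111128926 ≈ 3.3016e-5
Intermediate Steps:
g = 0 (g = (0*3)³ = 0³ = 0)
((-22479 + 7803)/(-21174 + 1640) + g)/(-502 + 23258) = ((-22479 + 7803)/(-21174 + 1640) + 0)/(-502 + 23258) = (-14676/(-19534) + 0)/22756 = (-14676*(-1/19534) + 0)*(1/22756) = (7338/9767 + 0)*(1/22756) = (7338/9767)*(1/22756) = 3669/111128926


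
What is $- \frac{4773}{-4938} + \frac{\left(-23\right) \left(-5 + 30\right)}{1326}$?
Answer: $\frac{290804}{545649} \approx 0.53295$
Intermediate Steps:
$- \frac{4773}{-4938} + \frac{\left(-23\right) \left(-5 + 30\right)}{1326} = \left(-4773\right) \left(- \frac{1}{4938}\right) + \left(-23\right) 25 \cdot \frac{1}{1326} = \frac{1591}{1646} - \frac{575}{1326} = \frac{290804}{545649}$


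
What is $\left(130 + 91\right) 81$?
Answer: $17901$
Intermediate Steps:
$\left(130 + 91\right) 81 = 221 \cdot 81 = 17901$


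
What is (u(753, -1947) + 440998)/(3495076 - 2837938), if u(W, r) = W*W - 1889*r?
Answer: 2342945/328569 ≈ 7.1308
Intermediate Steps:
u(W, r) = W**2 - 1889*r
(u(753, -1947) + 440998)/(3495076 - 2837938) = ((753**2 - 1889*(-1947)) + 440998)/(3495076 - 2837938) = ((567009 + 3677883) + 440998)/657138 = (4244892 + 440998)*(1/657138) = 4685890*(1/657138) = 2342945/328569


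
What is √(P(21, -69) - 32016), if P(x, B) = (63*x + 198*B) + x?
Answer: 3*I*√4926 ≈ 210.56*I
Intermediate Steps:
P(x, B) = 64*x + 198*B
√(P(21, -69) - 32016) = √((64*21 + 198*(-69)) - 32016) = √((1344 - 13662) - 32016) = √(-12318 - 32016) = √(-44334) = 3*I*√4926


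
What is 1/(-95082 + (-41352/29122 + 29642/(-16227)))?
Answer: -236281347/22466870162068 ≈ -1.0517e-5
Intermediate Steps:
1/(-95082 + (-41352/29122 + 29642/(-16227))) = 1/(-95082 + (-41352*1/29122 + 29642*(-1/16227))) = 1/(-95082 + (-20676/14561 - 29642/16227)) = 1/(-95082 - 767126614/236281347) = 1/(-22466870162068/236281347) = -236281347/22466870162068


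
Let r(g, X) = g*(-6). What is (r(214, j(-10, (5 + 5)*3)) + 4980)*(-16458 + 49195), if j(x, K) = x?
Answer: 120995952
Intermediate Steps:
r(g, X) = -6*g
(r(214, j(-10, (5 + 5)*3)) + 4980)*(-16458 + 49195) = (-6*214 + 4980)*(-16458 + 49195) = (-1284 + 4980)*32737 = 3696*32737 = 120995952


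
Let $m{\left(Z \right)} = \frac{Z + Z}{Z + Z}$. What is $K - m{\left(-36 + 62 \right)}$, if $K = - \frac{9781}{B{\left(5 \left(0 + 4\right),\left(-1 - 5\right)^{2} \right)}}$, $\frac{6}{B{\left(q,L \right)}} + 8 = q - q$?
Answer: $\frac{39121}{3} \approx 13040.0$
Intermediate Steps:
$m{\left(Z \right)} = 1$ ($m{\left(Z \right)} = \frac{2 Z}{2 Z} = 2 Z \frac{1}{2 Z} = 1$)
$B{\left(q,L \right)} = - \frac{3}{4}$ ($B{\left(q,L \right)} = \frac{6}{-8 + \left(q - q\right)} = \frac{6}{-8 + 0} = \frac{6}{-8} = 6 \left(- \frac{1}{8}\right) = - \frac{3}{4}$)
$K = \frac{39124}{3}$ ($K = - \frac{9781}{- \frac{3}{4}} = \left(-9781\right) \left(- \frac{4}{3}\right) = \frac{39124}{3} \approx 13041.0$)
$K - m{\left(-36 + 62 \right)} = \frac{39124}{3} - 1 = \frac{39121}{3}$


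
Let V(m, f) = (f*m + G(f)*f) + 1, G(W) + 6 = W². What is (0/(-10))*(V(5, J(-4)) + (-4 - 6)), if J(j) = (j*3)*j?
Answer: 0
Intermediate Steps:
J(j) = 3*j² (J(j) = (3*j)*j = 3*j²)
G(W) = -6 + W²
V(m, f) = 1 + f*m + f*(-6 + f²) (V(m, f) = (f*m + (-6 + f²)*f) + 1 = (f*m + f*(-6 + f²)) + 1 = 1 + f*m + f*(-6 + f²))
(0/(-10))*(V(5, J(-4)) + (-4 - 6)) = (0/(-10))*((1 + (3*(-4)²)*5 + (3*(-4)²)*(-6 + (3*(-4)²)²)) + (-4 - 6)) = (0*(-⅒))*((1 + (3*16)*5 + (3*16)*(-6 + (3*16)²)) - 10) = 0*((1 + 48*5 + 48*(-6 + 48²)) - 10) = 0*((1 + 240 + 48*(-6 + 2304)) - 10) = 0*((1 + 240 + 48*2298) - 10) = 0*((1 + 240 + 110304) - 10) = 0*(110545 - 10) = 0*110535 = 0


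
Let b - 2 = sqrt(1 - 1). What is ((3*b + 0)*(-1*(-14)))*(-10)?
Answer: -840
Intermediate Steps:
b = 2 (b = 2 + sqrt(1 - 1) = 2 + sqrt(0) = 2 + 0 = 2)
((3*b + 0)*(-1*(-14)))*(-10) = ((3*2 + 0)*(-1*(-14)))*(-10) = ((6 + 0)*14)*(-10) = (6*14)*(-10) = 84*(-10) = -840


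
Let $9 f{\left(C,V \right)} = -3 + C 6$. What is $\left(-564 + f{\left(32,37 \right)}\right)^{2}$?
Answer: $294849$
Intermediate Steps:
$f{\left(C,V \right)} = - \frac{1}{3} + \frac{2 C}{3}$ ($f{\left(C,V \right)} = \frac{-3 + C 6}{9} = \frac{-3 + 6 C}{9} = - \frac{1}{3} + \frac{2 C}{3}$)
$\left(-564 + f{\left(32,37 \right)}\right)^{2} = \left(-564 + \left(- \frac{1}{3} + \frac{2}{3} \cdot 32\right)\right)^{2} = \left(-564 + \left(- \frac{1}{3} + \frac{64}{3}\right)\right)^{2} = \left(-564 + 21\right)^{2} = \left(-543\right)^{2} = 294849$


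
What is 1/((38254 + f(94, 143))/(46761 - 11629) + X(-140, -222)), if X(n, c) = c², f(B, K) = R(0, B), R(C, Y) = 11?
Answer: 35132/1731483753 ≈ 2.0290e-5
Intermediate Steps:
f(B, K) = 11
1/((38254 + f(94, 143))/(46761 - 11629) + X(-140, -222)) = 1/((38254 + 11)/(46761 - 11629) + (-222)²) = 1/(38265/35132 + 49284) = 1/(1731483753/35132) = 35132/1731483753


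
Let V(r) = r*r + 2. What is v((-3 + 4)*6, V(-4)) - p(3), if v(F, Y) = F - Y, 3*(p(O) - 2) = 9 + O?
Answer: -18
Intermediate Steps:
V(r) = 2 + r**2 (V(r) = r**2 + 2 = 2 + r**2)
p(O) = 5 + O/3 (p(O) = 2 + (9 + O)/3 = 2 + (3 + O/3) = 5 + O/3)
v((-3 + 4)*6, V(-4)) - p(3) = ((-3 + 4)*6 - (2 + (-4)**2)) - (5 + (1/3)*3) = (1*6 - (2 + 16)) - (5 + 1) = (6 - 1*18) - 1*6 = (6 - 18) - 6 = -12 - 6 = -18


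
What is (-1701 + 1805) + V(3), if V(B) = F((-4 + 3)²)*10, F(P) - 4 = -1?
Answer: 134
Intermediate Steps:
F(P) = 3 (F(P) = 4 - 1 = 3)
V(B) = 30 (V(B) = 3*10 = 30)
(-1701 + 1805) + V(3) = (-1701 + 1805) + 30 = 104 + 30 = 134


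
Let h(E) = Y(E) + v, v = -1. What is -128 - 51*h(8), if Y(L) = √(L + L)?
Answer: -281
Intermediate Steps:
Y(L) = √2*√L (Y(L) = √(2*L) = √2*√L)
h(E) = -1 + √2*√E (h(E) = √2*√E - 1 = -1 + √2*√E)
-128 - 51*h(8) = -128 - 51*(-1 + √2*√8) = -128 - 51*(-1 + √2*(2*√2)) = -128 - 51*(-1 + 4) = -128 - 51*3 = -128 - 153 = -281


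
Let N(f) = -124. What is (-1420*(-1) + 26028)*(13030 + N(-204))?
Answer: 354243888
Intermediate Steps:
(-1420*(-1) + 26028)*(13030 + N(-204)) = (-1420*(-1) + 26028)*(13030 - 124) = (1420 + 26028)*12906 = 27448*12906 = 354243888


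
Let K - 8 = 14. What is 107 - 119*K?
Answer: -2511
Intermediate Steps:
K = 22 (K = 8 + 14 = 22)
107 - 119*K = 107 - 119*22 = 107 - 2618 = -2511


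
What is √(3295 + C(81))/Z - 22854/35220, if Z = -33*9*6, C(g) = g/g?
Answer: -3809/5870 - 2*√206/891 ≈ -0.68111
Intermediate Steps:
C(g) = 1
Z = -1782 (Z = -297*6 = -1782)
√(3295 + C(81))/Z - 22854/35220 = √(3295 + 1)/(-1782) - 22854/35220 = √3296*(-1/1782) - 22854*1/35220 = (4*√206)*(-1/1782) - 3809/5870 = -2*√206/891 - 3809/5870 = -3809/5870 - 2*√206/891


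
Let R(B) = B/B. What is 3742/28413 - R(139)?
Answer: -24671/28413 ≈ -0.86830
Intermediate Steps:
R(B) = 1
3742/28413 - R(139) = 3742/28413 - 1*1 = 3742*(1/28413) - 1 = 3742/28413 - 1 = -24671/28413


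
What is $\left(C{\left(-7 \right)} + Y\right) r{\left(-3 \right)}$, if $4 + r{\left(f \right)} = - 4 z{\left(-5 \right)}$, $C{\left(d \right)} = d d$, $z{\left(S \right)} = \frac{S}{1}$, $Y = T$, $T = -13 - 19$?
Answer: $272$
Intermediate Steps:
$T = -32$ ($T = -13 - 19 = -32$)
$Y = -32$
$z{\left(S \right)} = S$ ($z{\left(S \right)} = S 1 = S$)
$C{\left(d \right)} = d^{2}$
$r{\left(f \right)} = 16$ ($r{\left(f \right)} = -4 - -20 = -4 + 20 = 16$)
$\left(C{\left(-7 \right)} + Y\right) r{\left(-3 \right)} = \left(\left(-7\right)^{2} - 32\right) 16 = \left(49 - 32\right) 16 = 17 \cdot 16 = 272$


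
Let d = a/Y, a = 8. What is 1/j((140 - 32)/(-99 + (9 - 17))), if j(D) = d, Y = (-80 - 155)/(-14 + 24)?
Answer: -47/16 ≈ -2.9375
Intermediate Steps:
Y = -47/2 (Y = -235/10 = -235*⅒ = -47/2 ≈ -23.500)
d = -16/47 (d = 8/(-47/2) = 8*(-2/47) = -16/47 ≈ -0.34043)
j(D) = -16/47
1/j((140 - 32)/(-99 + (9 - 17))) = 1/(-16/47) = -47/16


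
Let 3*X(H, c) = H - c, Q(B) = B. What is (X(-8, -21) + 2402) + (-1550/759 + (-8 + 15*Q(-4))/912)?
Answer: 46228277/19228 ≈ 2404.2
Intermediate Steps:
X(H, c) = -c/3 + H/3 (X(H, c) = (H - c)/3 = -c/3 + H/3)
(X(-8, -21) + 2402) + (-1550/759 + (-8 + 15*Q(-4))/912) = ((-1/3*(-21) + (1/3)*(-8)) + 2402) + (-1550/759 + (-8 + 15*(-4))/912) = ((7 - 8/3) + 2402) + (-1550*1/759 + (-8 - 60)*(1/912)) = (13/3 + 2402) + (-1550/759 - 68*1/912) = 7219/3 + (-1550/759 - 17/228) = 7219/3 - 122101/57684 = 46228277/19228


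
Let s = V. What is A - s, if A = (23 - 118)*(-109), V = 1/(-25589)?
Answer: 264974096/25589 ≈ 10355.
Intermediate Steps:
V = -1/25589 ≈ -3.9079e-5
s = -1/25589 ≈ -3.9079e-5
A = 10355 (A = -95*(-109) = 10355)
A - s = 10355 - 1*(-1/25589) = 10355 + 1/25589 = 264974096/25589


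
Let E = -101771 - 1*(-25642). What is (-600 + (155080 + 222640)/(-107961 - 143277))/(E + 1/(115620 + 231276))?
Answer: 8737183984320/1105817591096959 ≈ 0.0079011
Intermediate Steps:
E = -76129 (E = -101771 + 25642 = -76129)
(-600 + (155080 + 222640)/(-107961 - 143277))/(E + 1/(115620 + 231276)) = (-600 + (155080 + 222640)/(-107961 - 143277))/(-76129 + 1/(115620 + 231276)) = (-600 + 377720/(-251238))/(-76129 + 1/346896) = (-600 + 377720*(-1/251238))/(-76129 + 1/346896) = (-600 - 188860/125619)/(-26408845583/346896) = -75560260/125619*(-346896/26408845583) = 8737183984320/1105817591096959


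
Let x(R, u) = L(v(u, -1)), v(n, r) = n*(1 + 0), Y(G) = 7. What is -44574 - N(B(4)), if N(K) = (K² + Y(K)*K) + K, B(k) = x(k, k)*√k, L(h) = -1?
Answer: -44562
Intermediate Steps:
v(n, r) = n (v(n, r) = n*1 = n)
x(R, u) = -1
B(k) = -√k
N(K) = K² + 8*K (N(K) = (K² + 7*K) + K = K² + 8*K)
-44574 - N(B(4)) = -44574 - (-√4)*(8 - √4) = -44574 - (-1*2)*(8 - 1*2) = -44574 - (-2)*(8 - 2) = -44574 - (-2)*6 = -44574 - 1*(-12) = -44574 + 12 = -44562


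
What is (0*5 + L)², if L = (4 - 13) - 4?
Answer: 169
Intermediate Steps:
L = -13 (L = -9 - 4 = -13)
(0*5 + L)² = (0*5 - 13)² = (0 - 13)² = (-13)² = 169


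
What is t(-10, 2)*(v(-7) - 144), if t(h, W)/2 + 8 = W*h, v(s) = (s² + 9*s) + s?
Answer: 9240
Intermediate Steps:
v(s) = s² + 10*s
t(h, W) = -16 + 2*W*h (t(h, W) = -16 + 2*(W*h) = -16 + 2*W*h)
t(-10, 2)*(v(-7) - 144) = (-16 + 2*2*(-10))*(-7*(10 - 7) - 144) = (-16 - 40)*(-7*3 - 144) = -56*(-21 - 144) = -56*(-165) = 9240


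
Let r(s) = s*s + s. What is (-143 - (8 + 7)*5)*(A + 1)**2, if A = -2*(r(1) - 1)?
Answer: -218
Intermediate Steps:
r(s) = s + s**2 (r(s) = s**2 + s = s + s**2)
A = -2 (A = -2*(1*(1 + 1) - 1) = -2*(1*2 - 1) = -2*(2 - 1) = -2*1 = -2)
(-143 - (8 + 7)*5)*(A + 1)**2 = (-143 - (8 + 7)*5)*(-2 + 1)**2 = (-143 - 15*5)*(-1)**2 = (-143 - 1*75)*1 = (-143 - 75)*1 = -218*1 = -218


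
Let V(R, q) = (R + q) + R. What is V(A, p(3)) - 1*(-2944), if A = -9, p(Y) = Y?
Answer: 2929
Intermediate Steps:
V(R, q) = q + 2*R
V(A, p(3)) - 1*(-2944) = (3 + 2*(-9)) - 1*(-2944) = (3 - 18) + 2944 = -15 + 2944 = 2929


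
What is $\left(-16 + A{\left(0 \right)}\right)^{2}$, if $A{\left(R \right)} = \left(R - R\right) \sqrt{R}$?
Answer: $256$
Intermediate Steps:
$A{\left(R \right)} = 0$ ($A{\left(R \right)} = 0 \sqrt{R} = 0$)
$\left(-16 + A{\left(0 \right)}\right)^{2} = \left(-16 + 0\right)^{2} = \left(-16\right)^{2} = 256$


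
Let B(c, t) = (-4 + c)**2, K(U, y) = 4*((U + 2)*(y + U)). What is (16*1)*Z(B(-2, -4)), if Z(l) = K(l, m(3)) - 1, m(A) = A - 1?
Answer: 92400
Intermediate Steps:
m(A) = -1 + A
K(U, y) = 4*(2 + U)*(U + y) (K(U, y) = 4*((2 + U)*(U + y)) = 4*(2 + U)*(U + y))
Z(l) = 15 + 4*l**2 + 16*l (Z(l) = (4*l**2 + 8*l + 8*(-1 + 3) + 4*l*(-1 + 3)) - 1 = (4*l**2 + 8*l + 8*2 + 4*l*2) - 1 = (4*l**2 + 8*l + 16 + 8*l) - 1 = (16 + 4*l**2 + 16*l) - 1 = 15 + 4*l**2 + 16*l)
(16*1)*Z(B(-2, -4)) = (16*1)*(15 + 4*((-4 - 2)**2)**2 + 16*(-4 - 2)**2) = 16*(15 + 4*((-6)**2)**2 + 16*(-6)**2) = 16*(15 + 4*36**2 + 16*36) = 16*(15 + 4*1296 + 576) = 16*(15 + 5184 + 576) = 16*5775 = 92400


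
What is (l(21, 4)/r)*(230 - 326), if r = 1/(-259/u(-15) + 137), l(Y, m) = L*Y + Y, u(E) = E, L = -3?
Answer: 3110016/5 ≈ 6.2200e+5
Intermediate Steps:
l(Y, m) = -2*Y (l(Y, m) = -3*Y + Y = -2*Y)
r = 15/2314 (r = 1/(-259/(-15) + 137) = 1/(-259*(-1/15) + 137) = 1/(259/15 + 137) = 1/(2314/15) = 15/2314 ≈ 0.0064823)
(l(21, 4)/r)*(230 - 326) = ((-2*21)/(15/2314))*(230 - 326) = -42*2314/15*(-96) = -32396/5*(-96) = 3110016/5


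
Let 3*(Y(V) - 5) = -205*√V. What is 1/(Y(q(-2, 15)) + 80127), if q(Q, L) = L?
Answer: 240396/19263202147 + 205*√15/19263202147 ≈ 1.2521e-5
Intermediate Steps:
Y(V) = 5 - 205*√V/3 (Y(V) = 5 + (-205*√V)/3 = 5 - 205*√V/3)
1/(Y(q(-2, 15)) + 80127) = 1/((5 - 205*√15/3) + 80127) = 1/(80132 - 205*√15/3)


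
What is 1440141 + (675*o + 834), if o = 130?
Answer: 1528725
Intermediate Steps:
1440141 + (675*o + 834) = 1440141 + (675*130 + 834) = 1440141 + (87750 + 834) = 1440141 + 88584 = 1528725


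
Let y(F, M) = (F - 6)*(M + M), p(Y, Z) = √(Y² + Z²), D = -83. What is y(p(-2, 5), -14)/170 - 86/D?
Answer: 14282/7055 - 14*√29/85 ≈ 1.1374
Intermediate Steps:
y(F, M) = 2*M*(-6 + F) (y(F, M) = (-6 + F)*(2*M) = 2*M*(-6 + F))
y(p(-2, 5), -14)/170 - 86/D = (2*(-14)*(-6 + √((-2)² + 5²)))/170 - 86/(-83) = (2*(-14)*(-6 + √(4 + 25)))*(1/170) - 86*(-1/83) = (2*(-14)*(-6 + √29))*(1/170) + 86/83 = (168 - 28*√29)*(1/170) + 86/83 = (84/85 - 14*√29/85) + 86/83 = 14282/7055 - 14*√29/85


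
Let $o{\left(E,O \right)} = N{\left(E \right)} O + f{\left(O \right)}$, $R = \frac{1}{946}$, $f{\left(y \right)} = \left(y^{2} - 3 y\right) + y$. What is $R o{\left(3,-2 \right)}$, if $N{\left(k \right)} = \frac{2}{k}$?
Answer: $\frac{10}{1419} \approx 0.0070472$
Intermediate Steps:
$f{\left(y \right)} = y^{2} - 2 y$
$R = \frac{1}{946} \approx 0.0010571$
$o{\left(E,O \right)} = O \left(-2 + O\right) + \frac{2 O}{E}$ ($o{\left(E,O \right)} = \frac{2}{E} O + O \left(-2 + O\right) = \frac{2 O}{E} + O \left(-2 + O\right) = O \left(-2 + O\right) + \frac{2 O}{E}$)
$R o{\left(3,-2 \right)} = \frac{\left(-2\right) \frac{1}{3} \left(2 + 3 \left(-2 - 2\right)\right)}{946} = \frac{\left(-2\right) \frac{1}{3} \left(2 + 3 \left(-4\right)\right)}{946} = \frac{\left(-2\right) \frac{1}{3} \left(2 - 12\right)}{946} = \frac{\left(-2\right) \frac{1}{3} \left(-10\right)}{946} = \frac{1}{946} \cdot \frac{20}{3} = \frac{10}{1419}$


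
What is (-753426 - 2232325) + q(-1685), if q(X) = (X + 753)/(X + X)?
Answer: -5030989969/1685 ≈ -2.9858e+6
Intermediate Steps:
q(X) = (753 + X)/(2*X) (q(X) = (753 + X)/((2*X)) = (753 + X)*(1/(2*X)) = (753 + X)/(2*X))
(-753426 - 2232325) + q(-1685) = (-753426 - 2232325) + (½)*(753 - 1685)/(-1685) = -2985751 + (½)*(-1/1685)*(-932) = -2985751 + 466/1685 = -5030989969/1685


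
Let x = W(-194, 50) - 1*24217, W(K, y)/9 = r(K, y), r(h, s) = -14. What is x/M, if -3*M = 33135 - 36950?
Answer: -73029/3815 ≈ -19.143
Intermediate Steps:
W(K, y) = -126 (W(K, y) = 9*(-14) = -126)
M = 3815/3 (M = -(33135 - 36950)/3 = -1/3*(-3815) = 3815/3 ≈ 1271.7)
x = -24343 (x = -126 - 1*24217 = -126 - 24217 = -24343)
x/M = -24343/3815/3 = -24343*3/3815 = -73029/3815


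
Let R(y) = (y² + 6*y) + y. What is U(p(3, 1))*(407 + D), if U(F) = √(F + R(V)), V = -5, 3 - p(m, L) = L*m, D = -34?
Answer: 373*I*√10 ≈ 1179.5*I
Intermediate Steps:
p(m, L) = 3 - L*m
R(y) = y² + 7*y
U(F) = √(-10 + F) (U(F) = √(F - 5*(7 - 5)) = √(F - 5*2) = √(F - 10) = √(-10 + F))
U(p(3, 1))*(407 + D) = √(-10 + (3 - 1*1*3))*(407 - 34) = √(-10 + (3 - 3))*373 = √(-10 + 0)*373 = √(-10)*373 = (I*√10)*373 = 373*I*√10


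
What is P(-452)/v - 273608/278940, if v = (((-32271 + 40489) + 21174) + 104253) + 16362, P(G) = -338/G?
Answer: -178378786673/181855909290 ≈ -0.98088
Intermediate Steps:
v = 150007 (v = ((8218 + 21174) + 104253) + 16362 = (29392 + 104253) + 16362 = 133645 + 16362 = 150007)
P(-452)/v - 273608/278940 = -338/(-452)/150007 - 273608/278940 = -338*(-1/452)*(1/150007) - 273608*1/278940 = (169/226)*(1/150007) - 68402/69735 = 13/2607814 - 68402/69735 = -178378786673/181855909290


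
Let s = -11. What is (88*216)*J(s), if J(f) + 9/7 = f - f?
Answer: -171072/7 ≈ -24439.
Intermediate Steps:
J(f) = -9/7 (J(f) = -9/7 + (f - f) = -9/7 + 0 = -9/7)
(88*216)*J(s) = (88*216)*(-9/7) = 19008*(-9/7) = -171072/7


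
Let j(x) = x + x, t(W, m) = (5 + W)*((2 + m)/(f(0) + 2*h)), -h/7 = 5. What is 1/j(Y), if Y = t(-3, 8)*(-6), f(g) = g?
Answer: 7/24 ≈ 0.29167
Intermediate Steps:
h = -35 (h = -7*5 = -35)
t(W, m) = (5 + W)*(-1/35 - m/70) (t(W, m) = (5 + W)*((2 + m)/(0 + 2*(-35))) = (5 + W)*((2 + m)/(0 - 70)) = (5 + W)*((2 + m)/(-70)) = (5 + W)*((2 + m)*(-1/70)) = (5 + W)*(-1/35 - m/70))
Y = 12/7 (Y = (-⅐ - 1/14*8 - 1/35*(-3) - 1/70*(-3)*8)*(-6) = (-⅐ - 4/7 + 3/35 + 12/35)*(-6) = -2/7*(-6) = 12/7 ≈ 1.7143)
j(x) = 2*x
1/j(Y) = 1/(2*(12/7)) = 1/(24/7) = 7/24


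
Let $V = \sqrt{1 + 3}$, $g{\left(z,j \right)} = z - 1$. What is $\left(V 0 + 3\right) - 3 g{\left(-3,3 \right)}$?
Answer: $15$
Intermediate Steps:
$g{\left(z,j \right)} = -1 + z$
$V = 2$ ($V = \sqrt{4} = 2$)
$\left(V 0 + 3\right) - 3 g{\left(-3,3 \right)} = \left(2 \cdot 0 + 3\right) - 3 \left(-1 - 3\right) = \left(0 + 3\right) - -12 = 3 + 12 = 15$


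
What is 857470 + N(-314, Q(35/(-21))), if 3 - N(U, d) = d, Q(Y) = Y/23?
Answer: 59165642/69 ≈ 8.5747e+5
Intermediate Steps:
Q(Y) = Y/23 (Q(Y) = Y*(1/23) = Y/23)
N(U, d) = 3 - d
857470 + N(-314, Q(35/(-21))) = 857470 + (3 - 35/(-21)/23) = 857470 + (3 - 35*(-1/21)/23) = 857470 + (3 - (-5)/(23*3)) = 857470 + (3 - 1*(-5/69)) = 857470 + (3 + 5/69) = 857470 + 212/69 = 59165642/69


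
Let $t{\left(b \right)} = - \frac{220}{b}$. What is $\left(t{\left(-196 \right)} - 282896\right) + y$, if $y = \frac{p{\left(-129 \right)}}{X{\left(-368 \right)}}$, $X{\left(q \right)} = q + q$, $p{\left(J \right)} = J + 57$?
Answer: $- \frac{1275289667}{4508} \approx -2.829 \cdot 10^{5}$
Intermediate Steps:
$p{\left(J \right)} = 57 + J$
$X{\left(q \right)} = 2 q$
$y = \frac{9}{92}$ ($y = \frac{57 - 129}{2 \left(-368\right)} = - \frac{72}{-736} = \left(-72\right) \left(- \frac{1}{736}\right) = \frac{9}{92} \approx 0.097826$)
$\left(t{\left(-196 \right)} - 282896\right) + y = \left(- \frac{220}{-196} - 282896\right) + \frac{9}{92} = \left(\left(-220\right) \left(- \frac{1}{196}\right) - 282896\right) + \frac{9}{92} = \left(\frac{55}{49} - 282896\right) + \frac{9}{92} = - \frac{13861849}{49} + \frac{9}{92} = - \frac{1275289667}{4508}$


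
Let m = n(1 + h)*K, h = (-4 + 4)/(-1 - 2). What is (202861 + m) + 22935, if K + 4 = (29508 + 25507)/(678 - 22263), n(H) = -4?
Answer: 974874416/4317 ≈ 2.2582e+5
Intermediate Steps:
h = 0 (h = 0/(-3) = 0*(-⅓) = 0)
K = -28271/4317 (K = -4 + (29508 + 25507)/(678 - 22263) = -4 + 55015/(-21585) = -4 + 55015*(-1/21585) = -4 - 11003/4317 = -28271/4317 ≈ -6.5488)
m = 113084/4317 (m = -4*(-28271/4317) = 113084/4317 ≈ 26.195)
(202861 + m) + 22935 = (202861 + 113084/4317) + 22935 = 875864021/4317 + 22935 = 974874416/4317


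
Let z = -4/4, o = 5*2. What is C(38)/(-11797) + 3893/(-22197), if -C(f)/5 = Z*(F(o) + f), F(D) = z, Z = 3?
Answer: -33606386/261858009 ≈ -0.12834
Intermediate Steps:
o = 10
z = -1 (z = -4*¼ = -1)
F(D) = -1
C(f) = 15 - 15*f (C(f) = -15*(-1 + f) = -5*(-3 + 3*f) = 15 - 15*f)
C(38)/(-11797) + 3893/(-22197) = (15 - 15*38)/(-11797) + 3893/(-22197) = (15 - 570)*(-1/11797) + 3893*(-1/22197) = -555*(-1/11797) - 3893/22197 = 555/11797 - 3893/22197 = -33606386/261858009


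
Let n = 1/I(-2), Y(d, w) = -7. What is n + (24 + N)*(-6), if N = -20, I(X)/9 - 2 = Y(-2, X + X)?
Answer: -1081/45 ≈ -24.022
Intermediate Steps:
I(X) = -45 (I(X) = 18 + 9*(-7) = 18 - 63 = -45)
n = -1/45 (n = 1/(-45) = -1/45 ≈ -0.022222)
n + (24 + N)*(-6) = -1/45 + (24 - 20)*(-6) = -1/45 + 4*(-6) = -1/45 - 24 = -1081/45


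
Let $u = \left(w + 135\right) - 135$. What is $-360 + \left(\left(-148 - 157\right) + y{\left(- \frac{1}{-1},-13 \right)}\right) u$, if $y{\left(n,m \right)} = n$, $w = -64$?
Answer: $19096$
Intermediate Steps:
$u = -64$ ($u = \left(-64 + 135\right) - 135 = 71 - 135 = -64$)
$-360 + \left(\left(-148 - 157\right) + y{\left(- \frac{1}{-1},-13 \right)}\right) u = -360 + \left(\left(-148 - 157\right) - \frac{1}{-1}\right) \left(-64\right) = -360 + \left(-305 - -1\right) \left(-64\right) = -360 + \left(-305 + 1\right) \left(-64\right) = -360 - -19456 = -360 + 19456 = 19096$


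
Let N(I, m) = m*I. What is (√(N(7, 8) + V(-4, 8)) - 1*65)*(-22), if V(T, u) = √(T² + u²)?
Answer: 1430 - 44*√(14 + √5) ≈ 1252.7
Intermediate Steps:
N(I, m) = I*m
(√(N(7, 8) + V(-4, 8)) - 1*65)*(-22) = (√(7*8 + √((-4)² + 8²)) - 1*65)*(-22) = (√(56 + √(16 + 64)) - 65)*(-22) = (√(56 + √80) - 65)*(-22) = (√(56 + 4*√5) - 65)*(-22) = (-65 + √(56 + 4*√5))*(-22) = 1430 - 22*√(56 + 4*√5)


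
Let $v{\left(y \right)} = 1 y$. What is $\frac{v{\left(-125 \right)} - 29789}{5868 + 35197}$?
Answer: $- \frac{29914}{41065} \approx -0.72845$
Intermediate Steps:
$v{\left(y \right)} = y$
$\frac{v{\left(-125 \right)} - 29789}{5868 + 35197} = \frac{-125 - 29789}{5868 + 35197} = - \frac{29914}{41065}$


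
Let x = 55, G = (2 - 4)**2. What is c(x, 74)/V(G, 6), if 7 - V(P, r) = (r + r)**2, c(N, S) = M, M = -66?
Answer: 66/137 ≈ 0.48175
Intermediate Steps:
G = 4 (G = (-2)**2 = 4)
c(N, S) = -66
V(P, r) = 7 - 4*r**2 (V(P, r) = 7 - (r + r)**2 = 7 - (2*r)**2 = 7 - 4*r**2)
c(x, 74)/V(G, 6) = -66/(7 - 4*6**2) = -66/(7 - 4*36) = -66/(7 - 144) = -66/(-137) = -66*(-1/137) = 66/137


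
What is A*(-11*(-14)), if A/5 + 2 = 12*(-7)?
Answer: -66220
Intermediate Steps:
A = -430 (A = -10 + 5*(12*(-7)) = -10 + 5*(-84) = -10 - 420 = -430)
A*(-11*(-14)) = -(-4730)*(-14) = -430*154 = -66220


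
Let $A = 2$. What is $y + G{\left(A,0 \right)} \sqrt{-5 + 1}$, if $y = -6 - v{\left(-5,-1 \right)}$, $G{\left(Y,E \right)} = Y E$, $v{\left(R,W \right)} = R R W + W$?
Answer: $20$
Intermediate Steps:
$v{\left(R,W \right)} = W + W R^{2}$ ($v{\left(R,W \right)} = R^{2} W + W = W R^{2} + W = W + W R^{2}$)
$G{\left(Y,E \right)} = E Y$
$y = 20$ ($y = -6 - - (1 + \left(-5\right)^{2}) = -6 - - (1 + 25) = -6 - \left(-1\right) 26 = -6 - -26 = -6 + 26 = 20$)
$y + G{\left(A,0 \right)} \sqrt{-5 + 1} = 20 + 0 \cdot 2 \sqrt{-5 + 1} = 20 + 0 \sqrt{-4} = 20 + 0 \cdot 2 i = 20 + 0 = 20$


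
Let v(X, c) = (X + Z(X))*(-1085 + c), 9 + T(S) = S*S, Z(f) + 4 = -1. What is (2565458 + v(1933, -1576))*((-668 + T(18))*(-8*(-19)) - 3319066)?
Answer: 8650863293900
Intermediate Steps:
Z(f) = -5 (Z(f) = -4 - 1 = -5)
T(S) = -9 + S² (T(S) = -9 + S*S = -9 + S²)
v(X, c) = (-1085 + c)*(-5 + X) (v(X, c) = (X - 5)*(-1085 + c) = (-5 + X)*(-1085 + c) = (-1085 + c)*(-5 + X))
(2565458 + v(1933, -1576))*((-668 + T(18))*(-8*(-19)) - 3319066) = (2565458 + (5425 - 1085*1933 - 5*(-1576) + 1933*(-1576)))*((-668 + (-9 + 18²))*(-8*(-19)) - 3319066) = (2565458 + (5425 - 2097305 + 7880 - 3046408))*((-668 + (-9 + 324))*152 - 3319066) = (2565458 - 5130408)*((-668 + 315)*152 - 3319066) = -2564950*(-353*152 - 3319066) = -2564950*(-53656 - 3319066) = -2564950*(-3372722) = 8650863293900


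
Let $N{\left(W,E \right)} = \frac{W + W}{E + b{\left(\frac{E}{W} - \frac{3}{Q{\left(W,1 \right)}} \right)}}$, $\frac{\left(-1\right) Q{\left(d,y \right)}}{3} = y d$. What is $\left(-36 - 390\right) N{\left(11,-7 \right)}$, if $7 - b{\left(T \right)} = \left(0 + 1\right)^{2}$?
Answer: $9372$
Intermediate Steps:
$Q{\left(d,y \right)} = - 3 d y$ ($Q{\left(d,y \right)} = - 3 y d = - 3 d y$)
$b{\left(T \right)} = 6$ ($b{\left(T \right)} = 7 - \left(0 + 1\right)^{2} = 7 - 1^{2} = 7 - 1 = 6$)
$N{\left(W,E \right)} = \frac{2 W}{6 + E}$ ($N{\left(W,E \right)} = \frac{W + W}{E + 6} = \frac{2 W}{6 + E}$)
$\left(-36 - 390\right) N{\left(11,-7 \right)} = \left(-36 - 390\right) 2 \cdot 11 \frac{1}{6 - 7} = - 426 \cdot 2 \cdot 11 \frac{1}{-1} = - 426 \cdot 2 \cdot 11 \left(-1\right) = \left(-426\right) \left(-22\right) = 9372$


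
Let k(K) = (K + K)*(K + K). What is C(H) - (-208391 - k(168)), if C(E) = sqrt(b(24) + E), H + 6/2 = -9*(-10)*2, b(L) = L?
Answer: 321287 + sqrt(201) ≈ 3.2130e+5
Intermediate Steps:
k(K) = 4*K**2 (k(K) = (2*K)*(2*K) = 4*K**2)
H = 177 (H = -3 - 9*(-10)*2 = -3 + 90*2 = -3 + 180 = 177)
C(E) = sqrt(24 + E)
C(H) - (-208391 - k(168)) = sqrt(24 + 177) - (-208391 - 4*168**2) = sqrt(201) - (-208391 - 4*28224) = sqrt(201) - (-208391 - 1*112896) = sqrt(201) - (-208391 - 112896) = sqrt(201) - 1*(-321287) = sqrt(201) + 321287 = 321287 + sqrt(201)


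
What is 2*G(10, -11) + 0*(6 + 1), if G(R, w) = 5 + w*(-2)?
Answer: 54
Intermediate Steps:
G(R, w) = 5 - 2*w
2*G(10, -11) + 0*(6 + 1) = 2*(5 - 2*(-11)) + 0*(6 + 1) = 2*(5 + 22) + 0*7 = 2*27 + 0 = 54 + 0 = 54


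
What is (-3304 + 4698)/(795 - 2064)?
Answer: -1394/1269 ≈ -1.0985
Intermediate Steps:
(-3304 + 4698)/(795 - 2064) = 1394/(-1269) = 1394*(-1/1269) = -1394/1269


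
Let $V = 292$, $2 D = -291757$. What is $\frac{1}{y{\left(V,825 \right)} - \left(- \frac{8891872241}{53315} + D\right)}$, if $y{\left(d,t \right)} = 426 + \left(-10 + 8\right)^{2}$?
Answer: $\frac{106630}{33384619837} \approx 3.194 \cdot 10^{-6}$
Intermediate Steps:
$D = - \frac{291757}{2}$ ($D = \frac{1}{2} \left(-291757\right) = - \frac{291757}{2} \approx -1.4588 \cdot 10^{5}$)
$y{\left(d,t \right)} = 430$ ($y{\left(d,t \right)} = 426 + \left(-2\right)^{2} = 426 + 4 = 430$)
$\frac{1}{y{\left(V,825 \right)} - \left(- \frac{8891872241}{53315} + D\right)} = \frac{1}{430 + \left(\left(\left(68974 + \frac{149568}{159945}\right) + 97805\right) - - \frac{291757}{2}\right)} = \frac{1}{430 + \left(\left(\left(68974 + 149568 \cdot \frac{1}{159945}\right) + 97805\right) + \frac{291757}{2}\right)} = \frac{1}{430 + \left(\left(\left(68974 + \frac{49856}{53315}\right) + 97805\right) + \frac{291757}{2}\right)} = \frac{1}{430 + \left(\left(\frac{3677398666}{53315} + 97805\right) + \frac{291757}{2}\right)} = \frac{1}{430 + \left(\frac{8891872241}{53315} + \frac{291757}{2}\right)} = \frac{1}{430 + \frac{33338768937}{106630}} = \frac{1}{\frac{33384619837}{106630}} = \frac{106630}{33384619837}$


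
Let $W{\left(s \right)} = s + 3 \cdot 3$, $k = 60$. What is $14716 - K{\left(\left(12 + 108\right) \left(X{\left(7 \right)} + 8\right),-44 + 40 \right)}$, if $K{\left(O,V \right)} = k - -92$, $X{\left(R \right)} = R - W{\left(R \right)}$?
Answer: $14564$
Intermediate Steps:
$W{\left(s \right)} = 9 + s$ ($W{\left(s \right)} = s + 9 = 9 + s$)
$X{\left(R \right)} = -9$ ($X{\left(R \right)} = R - \left(9 + R\right) = -9$)
$K{\left(O,V \right)} = 152$ ($K{\left(O,V \right)} = 60 - -92 = 60 + 92 = 152$)
$14716 - K{\left(\left(12 + 108\right) \left(X{\left(7 \right)} + 8\right),-44 + 40 \right)} = 14716 - 152 = 14564$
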